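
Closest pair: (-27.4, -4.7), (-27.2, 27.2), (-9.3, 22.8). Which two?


d(P0,P1) = 31.9006, d(P0,P2) = 32.922, d(P1,P2) = 18.4329
Closest: P1 and P2

Closest pair: (-27.2, 27.2) and (-9.3, 22.8), distance = 18.4329


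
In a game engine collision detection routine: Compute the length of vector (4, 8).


|u| = sqrt(4^2 + 8^2) = sqrt(80) = 8.9443

8.9443


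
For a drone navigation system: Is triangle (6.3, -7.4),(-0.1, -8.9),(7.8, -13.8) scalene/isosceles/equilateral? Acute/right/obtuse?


Side lengths squared: AB^2=43.21, BC^2=86.42, CA^2=43.21
Sorted: [43.21, 43.21, 86.42]
By sides: Isosceles, By angles: Right

Isosceles, Right


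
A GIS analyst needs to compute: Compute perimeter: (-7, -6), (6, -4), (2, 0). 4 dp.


Sides: (-7, -6)->(6, -4): sqrt(173) = 13.152946, (6, -4)->(2, 0): sqrt(32) = 5.656854, (2, 0)->(-7, -6): sqrt(117) = 10.816654
Sum = 29.626454
Perimeter = 29.6265

29.6265


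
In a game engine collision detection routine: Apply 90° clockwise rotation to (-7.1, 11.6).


90° CW: (x,y) -> (y, -x)
(-7.1,11.6) -> (11.6, 7.1)

(11.6, 7.1)


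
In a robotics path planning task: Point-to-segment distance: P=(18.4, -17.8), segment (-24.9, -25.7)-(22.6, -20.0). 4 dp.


Project P onto AB: t = 0.9183 (clamped to [0,1])
Closest point on segment: (18.7199, -20.4656)
Distance: 2.6847

2.6847


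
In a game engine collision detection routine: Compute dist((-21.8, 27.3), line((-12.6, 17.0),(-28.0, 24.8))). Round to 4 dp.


|cross product| = 86.86
|line direction| = sqrt(298) = 17.2627
Distance = 86.86/sqrt(298) = 5.0317

5.0317


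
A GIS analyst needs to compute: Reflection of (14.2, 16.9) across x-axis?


Reflection over x-axis: (x,y) -> (x,-y)
(14.2, 16.9) -> (14.2, -16.9)

(14.2, -16.9)


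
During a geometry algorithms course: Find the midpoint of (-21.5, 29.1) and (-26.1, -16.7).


M = (((-21.5)+(-26.1))/2, (29.1+(-16.7))/2)
= (-23.8, 6.2)

(-23.8, 6.2)


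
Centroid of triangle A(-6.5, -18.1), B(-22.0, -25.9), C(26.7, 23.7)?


Centroid = ((x_A+x_B+x_C)/3, (y_A+y_B+y_C)/3)
= (((-6.5)+(-22)+26.7)/3, ((-18.1)+(-25.9)+23.7)/3)
= (-0.6, -6.7667)

(-0.6, -6.7667)


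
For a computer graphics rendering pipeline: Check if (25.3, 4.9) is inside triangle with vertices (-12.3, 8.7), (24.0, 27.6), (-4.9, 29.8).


Cross products: AB x AP = -848.58, BC x BP = 653.17, CA x CP = 821.48
All same sign? no

No, outside


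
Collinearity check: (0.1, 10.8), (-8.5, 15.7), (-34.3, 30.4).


Cross product: ((-8.5)-0.1)*(30.4-10.8) - (15.7-10.8)*((-34.3)-0.1)
= 0

Yes, collinear


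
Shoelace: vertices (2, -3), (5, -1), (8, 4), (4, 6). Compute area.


Shoelace sum: (2*(-1) - 5*(-3)) + (5*4 - 8*(-1)) + (8*6 - 4*4) + (4*(-3) - 2*6)
= 49
Area = |49|/2 = 24.5

24.5


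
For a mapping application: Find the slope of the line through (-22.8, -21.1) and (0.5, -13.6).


slope = (y2-y1)/(x2-x1) = ((-13.6)-(-21.1))/(0.5-(-22.8)) = 7.5/23.3 = 0.3219

0.3219


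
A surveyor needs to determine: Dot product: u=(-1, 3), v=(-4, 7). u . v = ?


u . v = u_x*v_x + u_y*v_y = (-1)*(-4) + 3*7
= 4 + 21 = 25

25


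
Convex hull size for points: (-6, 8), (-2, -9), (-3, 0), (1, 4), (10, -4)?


Convex hull vertices (CCW): (-6, 8), (-2, -9), (10, -4), (1, 4)
Count = 4

4


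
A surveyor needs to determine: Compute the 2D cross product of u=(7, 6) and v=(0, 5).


u x v = u_x*v_y - u_y*v_x = 7*5 - 6*0
= 35 - 0 = 35

35


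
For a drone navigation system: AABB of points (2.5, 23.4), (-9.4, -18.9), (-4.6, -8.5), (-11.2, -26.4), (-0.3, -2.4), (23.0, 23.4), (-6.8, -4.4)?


x range: [-11.2, 23]
y range: [-26.4, 23.4]
Bounding box: (-11.2,-26.4) to (23,23.4)

(-11.2,-26.4) to (23,23.4)


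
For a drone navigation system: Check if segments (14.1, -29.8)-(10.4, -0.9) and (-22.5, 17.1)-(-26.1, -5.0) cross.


Cross products: d1=977.7, d2=791.89, d3=884.21, d4=1070.02
d1*d2 < 0 and d3*d4 < 0? no

No, they don't intersect


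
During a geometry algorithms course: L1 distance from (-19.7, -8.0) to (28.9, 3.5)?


|(-19.7)-28.9| + |(-8)-3.5| = 48.6 + 11.5 = 60.1

60.1


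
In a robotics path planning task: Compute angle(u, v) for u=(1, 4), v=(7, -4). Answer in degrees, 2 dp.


u.v = -9, |u| = sqrt(17) = 4.1231, |v| = sqrt(65) = 8.0623
cos(theta) = u.v/(|u||v|) = -9/sqrt(1105) = -0.270746
theta = acos(-0.270746) = 105.71 degrees

105.71 degrees


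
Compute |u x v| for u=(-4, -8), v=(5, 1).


|u x v| = |(-4)*1 - (-8)*5|
= |(-4) - (-40)| = 36

36


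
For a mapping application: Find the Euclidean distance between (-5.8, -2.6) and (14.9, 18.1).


dx=20.7, dy=20.7
d^2 = 20.7^2 + 20.7^2 = 856.98
d = sqrt(856.98) = 29.2742

29.2742


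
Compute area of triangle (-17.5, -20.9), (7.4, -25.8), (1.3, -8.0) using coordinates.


Area = |x_A(y_B-y_C) + x_B(y_C-y_A) + x_C(y_A-y_B)|/2
= |311.5 + 95.46 + 6.37|/2
= 413.33/2 = 206.665

206.665


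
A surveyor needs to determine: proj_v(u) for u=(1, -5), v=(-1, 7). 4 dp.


u.v = -36, |v| = sqrt(50) = 7.0711
Scalar projection = u.v / |v| = -36 / sqrt(50) = -5.0912

-5.0912


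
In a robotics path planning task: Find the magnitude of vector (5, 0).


|u| = sqrt(5^2 + 0^2) = sqrt(25) = 5

5


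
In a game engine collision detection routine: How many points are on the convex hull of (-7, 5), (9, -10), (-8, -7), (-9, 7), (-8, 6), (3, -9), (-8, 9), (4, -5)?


Convex hull vertices (CCW): (-9, 7), (-8, -7), (3, -9), (9, -10), (-8, 9)
Count = 5

5


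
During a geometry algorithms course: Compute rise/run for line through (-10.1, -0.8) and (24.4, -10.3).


slope = (y2-y1)/(x2-x1) = ((-10.3)-(-0.8))/(24.4-(-10.1)) = (-9.5)/34.5 = -0.2754

-0.2754


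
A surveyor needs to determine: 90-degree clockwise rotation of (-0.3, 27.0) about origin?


90° CW: (x,y) -> (y, -x)
(-0.3,27) -> (27, 0.3)

(27, 0.3)


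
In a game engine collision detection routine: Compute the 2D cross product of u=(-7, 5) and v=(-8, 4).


u x v = u_x*v_y - u_y*v_x = (-7)*4 - 5*(-8)
= (-28) - (-40) = 12

12


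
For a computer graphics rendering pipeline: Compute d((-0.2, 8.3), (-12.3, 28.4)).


dx=-12.1, dy=20.1
d^2 = (-12.1)^2 + 20.1^2 = 550.42
d = sqrt(550.42) = 23.461

23.461


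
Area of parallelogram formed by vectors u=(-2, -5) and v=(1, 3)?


|u x v| = |(-2)*3 - (-5)*1|
= |(-6) - (-5)| = 1

1


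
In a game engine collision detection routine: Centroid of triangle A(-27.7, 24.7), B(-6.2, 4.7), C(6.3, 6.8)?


Centroid = ((x_A+x_B+x_C)/3, (y_A+y_B+y_C)/3)
= (((-27.7)+(-6.2)+6.3)/3, (24.7+4.7+6.8)/3)
= (-9.2, 12.0667)

(-9.2, 12.0667)


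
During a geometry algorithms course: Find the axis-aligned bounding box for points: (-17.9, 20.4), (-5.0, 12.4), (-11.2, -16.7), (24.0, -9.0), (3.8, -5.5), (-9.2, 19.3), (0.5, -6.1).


x range: [-17.9, 24]
y range: [-16.7, 20.4]
Bounding box: (-17.9,-16.7) to (24,20.4)

(-17.9,-16.7) to (24,20.4)


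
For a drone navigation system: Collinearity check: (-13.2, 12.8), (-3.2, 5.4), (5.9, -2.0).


Cross product: ((-3.2)-(-13.2))*((-2)-12.8) - (5.4-12.8)*(5.9-(-13.2))
= -6.66

No, not collinear


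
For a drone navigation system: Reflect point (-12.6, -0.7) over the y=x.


Reflection over y=x: (x,y) -> (y,x)
(-12.6, -0.7) -> (-0.7, -12.6)

(-0.7, -12.6)


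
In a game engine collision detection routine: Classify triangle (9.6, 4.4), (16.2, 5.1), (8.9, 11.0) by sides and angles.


Side lengths squared: AB^2=44.05, BC^2=88.1, CA^2=44.05
Sorted: [44.05, 44.05, 88.1]
By sides: Isosceles, By angles: Right

Isosceles, Right


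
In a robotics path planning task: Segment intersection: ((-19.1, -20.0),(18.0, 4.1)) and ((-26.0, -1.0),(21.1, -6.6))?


Cross products: d1=-856.26, d2=486.61, d3=871.19, d4=-471.68
d1*d2 < 0 and d3*d4 < 0? yes

Yes, they intersect


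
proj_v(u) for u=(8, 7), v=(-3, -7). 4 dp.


u.v = -73, |v| = sqrt(58) = 7.6158
Scalar projection = u.v / |v| = -73 / sqrt(58) = -9.5854

-9.5854


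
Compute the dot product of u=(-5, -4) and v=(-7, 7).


u . v = u_x*v_x + u_y*v_y = (-5)*(-7) + (-4)*7
= 35 + (-28) = 7

7


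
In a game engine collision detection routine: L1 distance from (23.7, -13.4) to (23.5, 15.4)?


|23.7-23.5| + |(-13.4)-15.4| = 0.2 + 28.8 = 29

29


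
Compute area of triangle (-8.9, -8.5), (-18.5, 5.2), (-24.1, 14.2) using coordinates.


Area = |x_A(y_B-y_C) + x_B(y_C-y_A) + x_C(y_A-y_B)|/2
= |80.1 + (-419.95) + 330.17|/2
= 9.68/2 = 4.84

4.84


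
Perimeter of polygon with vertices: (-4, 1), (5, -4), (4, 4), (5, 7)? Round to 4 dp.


Sides: (-4, 1)->(5, -4): sqrt(106) = 10.29563, (5, -4)->(4, 4): sqrt(65) = 8.062258, (4, 4)->(5, 7): sqrt(10) = 3.162278, (5, 7)->(-4, 1): sqrt(117) = 10.816654
Sum = 32.33682
Perimeter = 32.3368

32.3368


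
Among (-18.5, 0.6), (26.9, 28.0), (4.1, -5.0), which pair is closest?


d(P0,P1) = 53.0275, d(P0,P2) = 23.2835, d(P1,P2) = 40.1103
Closest: P0 and P2

Closest pair: (-18.5, 0.6) and (4.1, -5.0), distance = 23.2835


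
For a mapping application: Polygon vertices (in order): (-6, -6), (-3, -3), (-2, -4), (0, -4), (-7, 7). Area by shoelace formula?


Shoelace sum: ((-6)*(-3) - (-3)*(-6)) + ((-3)*(-4) - (-2)*(-3)) + ((-2)*(-4) - 0*(-4)) + (0*7 - (-7)*(-4)) + ((-7)*(-6) - (-6)*7)
= 70
Area = |70|/2 = 35

35


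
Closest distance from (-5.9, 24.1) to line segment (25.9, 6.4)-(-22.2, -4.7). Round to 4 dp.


Project P onto AB: t = 0.5471 (clamped to [0,1])
Closest point on segment: (-0.414, 0.3275)
Distance: 24.3973

24.3973


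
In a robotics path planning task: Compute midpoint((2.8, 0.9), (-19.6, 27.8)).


M = ((2.8+(-19.6))/2, (0.9+27.8)/2)
= (-8.4, 14.35)

(-8.4, 14.35)


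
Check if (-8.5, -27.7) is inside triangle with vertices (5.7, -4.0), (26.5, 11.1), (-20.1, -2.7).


Cross products: AB x AP = -278.54, BC x BP = 1325.08, CA x CP = -629.92
All same sign? no

No, outside


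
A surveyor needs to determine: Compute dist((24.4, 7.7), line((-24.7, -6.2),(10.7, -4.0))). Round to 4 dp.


|cross product| = 384.04
|line direction| = sqrt(1258) = 35.4683
Distance = 384.04/sqrt(1258) = 10.8277

10.8277


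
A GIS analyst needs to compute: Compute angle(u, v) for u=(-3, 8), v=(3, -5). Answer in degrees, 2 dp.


u.v = -49, |u| = sqrt(73) = 8.544, |v| = sqrt(34) = 5.831
cos(theta) = u.v/(|u||v|) = -49/sqrt(2482) = -0.983547
theta = acos(-0.983547) = 169.59 degrees

169.59 degrees


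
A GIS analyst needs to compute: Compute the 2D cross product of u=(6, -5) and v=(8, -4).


u x v = u_x*v_y - u_y*v_x = 6*(-4) - (-5)*8
= (-24) - (-40) = 16

16


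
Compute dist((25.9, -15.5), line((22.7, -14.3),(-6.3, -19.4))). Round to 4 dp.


|cross product| = 51.12
|line direction| = sqrt(867.01) = 29.445
Distance = 51.12/sqrt(867.01) = 1.7361

1.7361


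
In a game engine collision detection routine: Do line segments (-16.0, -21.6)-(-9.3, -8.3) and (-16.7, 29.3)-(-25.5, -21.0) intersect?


Cross products: d1=483.13, d2=703.1, d3=350.34, d4=130.37
d1*d2 < 0 and d3*d4 < 0? no

No, they don't intersect


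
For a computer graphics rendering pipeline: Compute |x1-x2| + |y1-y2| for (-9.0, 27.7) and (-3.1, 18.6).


|(-9)-(-3.1)| + |27.7-18.6| = 5.9 + 9.1 = 15

15


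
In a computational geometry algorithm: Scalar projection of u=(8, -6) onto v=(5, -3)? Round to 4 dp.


u.v = 58, |v| = sqrt(34) = 5.831
Scalar projection = u.v / |v| = 58 / sqrt(34) = 9.9469

9.9469


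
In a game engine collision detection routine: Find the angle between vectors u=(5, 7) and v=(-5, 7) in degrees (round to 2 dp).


u.v = 24, |u| = sqrt(74) = 8.6023, |v| = sqrt(74) = 8.6023
cos(theta) = u.v/(|u||v|) = 24/sqrt(5476) = 0.324324
theta = acos(0.324324) = 71.08 degrees

71.08 degrees


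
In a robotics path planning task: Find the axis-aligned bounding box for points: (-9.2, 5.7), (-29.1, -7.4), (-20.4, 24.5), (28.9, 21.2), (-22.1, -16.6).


x range: [-29.1, 28.9]
y range: [-16.6, 24.5]
Bounding box: (-29.1,-16.6) to (28.9,24.5)

(-29.1,-16.6) to (28.9,24.5)


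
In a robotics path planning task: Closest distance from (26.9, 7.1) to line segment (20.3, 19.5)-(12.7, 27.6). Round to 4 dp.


Project P onto AB: t = 0 (clamped to [0,1])
Closest point on segment: (20.3, 19.5)
Distance: 14.0471

14.0471


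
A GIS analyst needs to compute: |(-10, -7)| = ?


|u| = sqrt((-10)^2 + (-7)^2) = sqrt(149) = 12.2066

12.2066


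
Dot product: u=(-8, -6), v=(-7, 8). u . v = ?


u . v = u_x*v_x + u_y*v_y = (-8)*(-7) + (-6)*8
= 56 + (-48) = 8

8


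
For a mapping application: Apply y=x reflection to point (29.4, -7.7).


Reflection over y=x: (x,y) -> (y,x)
(29.4, -7.7) -> (-7.7, 29.4)

(-7.7, 29.4)


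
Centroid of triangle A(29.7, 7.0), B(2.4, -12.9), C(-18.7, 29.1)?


Centroid = ((x_A+x_B+x_C)/3, (y_A+y_B+y_C)/3)
= ((29.7+2.4+(-18.7))/3, (7+(-12.9)+29.1)/3)
= (4.4667, 7.7333)

(4.4667, 7.7333)


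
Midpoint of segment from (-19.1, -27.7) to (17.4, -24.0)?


M = (((-19.1)+17.4)/2, ((-27.7)+(-24))/2)
= (-0.85, -25.85)

(-0.85, -25.85)


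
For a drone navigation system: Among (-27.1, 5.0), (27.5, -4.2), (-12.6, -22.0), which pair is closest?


d(P0,P1) = 55.3697, d(P0,P2) = 30.6472, d(P1,P2) = 43.8731
Closest: P0 and P2

Closest pair: (-27.1, 5.0) and (-12.6, -22.0), distance = 30.6472


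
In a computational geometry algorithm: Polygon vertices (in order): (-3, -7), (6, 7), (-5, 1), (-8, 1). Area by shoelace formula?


Shoelace sum: ((-3)*7 - 6*(-7)) + (6*1 - (-5)*7) + ((-5)*1 - (-8)*1) + ((-8)*(-7) - (-3)*1)
= 124
Area = |124|/2 = 62

62


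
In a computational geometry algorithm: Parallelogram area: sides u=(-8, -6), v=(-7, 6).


|u x v| = |(-8)*6 - (-6)*(-7)|
= |(-48) - 42| = 90

90


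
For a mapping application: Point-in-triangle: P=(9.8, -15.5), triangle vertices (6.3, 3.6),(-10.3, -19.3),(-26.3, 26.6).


Cross products: AB x AP = 397.21, BC x BP = -983.39, CA x CP = -542.16
All same sign? no

No, outside


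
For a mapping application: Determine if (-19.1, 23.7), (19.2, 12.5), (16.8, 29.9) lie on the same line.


Cross product: (19.2-(-19.1))*(29.9-23.7) - (12.5-23.7)*(16.8-(-19.1))
= 639.54

No, not collinear


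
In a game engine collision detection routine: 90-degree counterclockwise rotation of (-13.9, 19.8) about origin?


90° CCW: (x,y) -> (-y, x)
(-13.9,19.8) -> (-19.8, -13.9)

(-19.8, -13.9)


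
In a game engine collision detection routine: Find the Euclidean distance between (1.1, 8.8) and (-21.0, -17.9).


dx=-22.1, dy=-26.7
d^2 = (-22.1)^2 + (-26.7)^2 = 1201.3
d = sqrt(1201.3) = 34.6598

34.6598


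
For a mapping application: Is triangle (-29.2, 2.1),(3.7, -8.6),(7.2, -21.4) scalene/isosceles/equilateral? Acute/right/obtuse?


Side lengths squared: AB^2=1196.9, BC^2=176.09, CA^2=1877.21
Sorted: [176.09, 1196.9, 1877.21]
By sides: Scalene, By angles: Obtuse

Scalene, Obtuse


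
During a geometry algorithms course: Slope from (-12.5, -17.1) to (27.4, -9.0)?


slope = (y2-y1)/(x2-x1) = ((-9)-(-17.1))/(27.4-(-12.5)) = 8.1/39.9 = 0.203

0.203


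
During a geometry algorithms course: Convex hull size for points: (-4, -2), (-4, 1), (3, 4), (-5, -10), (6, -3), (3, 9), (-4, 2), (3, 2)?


Convex hull vertices (CCW): (-5, -10), (6, -3), (3, 9), (-4, 2)
Count = 4

4


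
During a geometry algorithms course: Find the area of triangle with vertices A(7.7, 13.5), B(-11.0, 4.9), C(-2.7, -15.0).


Area = |x_A(y_B-y_C) + x_B(y_C-y_A) + x_C(y_A-y_B)|/2
= |153.23 + 313.5 + (-23.22)|/2
= 443.51/2 = 221.755

221.755


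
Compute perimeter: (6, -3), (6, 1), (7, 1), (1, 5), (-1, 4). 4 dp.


Sides: (6, -3)->(6, 1): sqrt(16) = 4, (6, 1)->(7, 1): sqrt(1) = 1, (7, 1)->(1, 5): sqrt(52) = 7.211103, (1, 5)->(-1, 4): sqrt(5) = 2.236068, (-1, 4)->(6, -3): sqrt(98) = 9.899495
Sum = 24.346666
Perimeter = 24.3467

24.3467


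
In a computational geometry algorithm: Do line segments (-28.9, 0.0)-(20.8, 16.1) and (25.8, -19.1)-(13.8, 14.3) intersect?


Cross products: d1=1597.78, d2=-255.4, d3=-1829.94, d4=23.24
d1*d2 < 0 and d3*d4 < 0? yes

Yes, they intersect


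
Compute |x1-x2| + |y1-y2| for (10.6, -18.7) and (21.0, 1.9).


|10.6-21| + |(-18.7)-1.9| = 10.4 + 20.6 = 31

31


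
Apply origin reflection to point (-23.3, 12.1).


Reflection over origin: (x,y) -> (-x,-y)
(-23.3, 12.1) -> (23.3, -12.1)

(23.3, -12.1)


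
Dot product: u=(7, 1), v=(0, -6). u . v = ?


u . v = u_x*v_x + u_y*v_y = 7*0 + 1*(-6)
= 0 + (-6) = -6

-6


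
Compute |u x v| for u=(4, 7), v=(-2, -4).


|u x v| = |4*(-4) - 7*(-2)|
= |(-16) - (-14)| = 2

2


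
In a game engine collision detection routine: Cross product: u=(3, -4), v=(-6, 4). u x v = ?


u x v = u_x*v_y - u_y*v_x = 3*4 - (-4)*(-6)
= 12 - 24 = -12

-12


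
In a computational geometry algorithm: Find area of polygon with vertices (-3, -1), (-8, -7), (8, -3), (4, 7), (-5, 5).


Shoelace sum: ((-3)*(-7) - (-8)*(-1)) + ((-8)*(-3) - 8*(-7)) + (8*7 - 4*(-3)) + (4*5 - (-5)*7) + ((-5)*(-1) - (-3)*5)
= 236
Area = |236|/2 = 118

118


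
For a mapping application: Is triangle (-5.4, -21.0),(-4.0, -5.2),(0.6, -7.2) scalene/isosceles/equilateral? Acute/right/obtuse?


Side lengths squared: AB^2=251.6, BC^2=25.16, CA^2=226.44
Sorted: [25.16, 226.44, 251.6]
By sides: Scalene, By angles: Right

Scalene, Right


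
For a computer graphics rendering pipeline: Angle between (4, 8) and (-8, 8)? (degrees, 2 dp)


u.v = 32, |u| = sqrt(80) = 8.9443, |v| = sqrt(128) = 11.3137
cos(theta) = u.v/(|u||v|) = 32/sqrt(10240) = 0.316228
theta = acos(0.316228) = 71.57 degrees

71.57 degrees


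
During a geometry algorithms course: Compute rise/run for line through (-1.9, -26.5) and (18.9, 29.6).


slope = (y2-y1)/(x2-x1) = (29.6-(-26.5))/(18.9-(-1.9)) = 56.1/20.8 = 2.6971

2.6971


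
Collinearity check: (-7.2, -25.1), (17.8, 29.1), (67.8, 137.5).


Cross product: (17.8-(-7.2))*(137.5-(-25.1)) - (29.1-(-25.1))*(67.8-(-7.2))
= 0

Yes, collinear


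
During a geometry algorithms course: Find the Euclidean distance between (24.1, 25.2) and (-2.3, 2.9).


dx=-26.4, dy=-22.3
d^2 = (-26.4)^2 + (-22.3)^2 = 1194.25
d = sqrt(1194.25) = 34.5579

34.5579


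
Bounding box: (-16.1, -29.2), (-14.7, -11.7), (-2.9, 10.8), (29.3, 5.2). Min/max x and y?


x range: [-16.1, 29.3]
y range: [-29.2, 10.8]
Bounding box: (-16.1,-29.2) to (29.3,10.8)

(-16.1,-29.2) to (29.3,10.8)


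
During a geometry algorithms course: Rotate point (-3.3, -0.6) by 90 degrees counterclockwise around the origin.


90° CCW: (x,y) -> (-y, x)
(-3.3,-0.6) -> (0.6, -3.3)

(0.6, -3.3)


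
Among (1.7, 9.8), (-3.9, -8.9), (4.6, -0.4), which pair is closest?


d(P0,P1) = 19.5205, d(P0,P2) = 10.6042, d(P1,P2) = 12.0208
Closest: P0 and P2

Closest pair: (1.7, 9.8) and (4.6, -0.4), distance = 10.6042


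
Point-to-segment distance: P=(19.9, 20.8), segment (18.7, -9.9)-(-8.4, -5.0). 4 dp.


Project P onto AB: t = 0.1555 (clamped to [0,1])
Closest point on segment: (14.4868, -9.1382)
Distance: 30.4237

30.4237


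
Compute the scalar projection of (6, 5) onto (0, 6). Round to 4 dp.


u.v = 30, |v| = sqrt(36) = 6
Scalar projection = u.v / |v| = 30 / sqrt(36) = 5

5


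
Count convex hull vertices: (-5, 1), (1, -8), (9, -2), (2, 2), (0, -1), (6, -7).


Convex hull vertices (CCW): (-5, 1), (1, -8), (6, -7), (9, -2), (2, 2)
Count = 5

5


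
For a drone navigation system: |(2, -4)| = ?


|u| = sqrt(2^2 + (-4)^2) = sqrt(20) = 4.4721

4.4721


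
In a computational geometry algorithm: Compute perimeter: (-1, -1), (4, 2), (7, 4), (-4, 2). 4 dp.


Sides: (-1, -1)->(4, 2): sqrt(34) = 5.830952, (4, 2)->(7, 4): sqrt(13) = 3.605551, (7, 4)->(-4, 2): sqrt(125) = 11.18034, (-4, 2)->(-1, -1): sqrt(18) = 4.242641
Sum = 24.859484
Perimeter = 24.8595

24.8595


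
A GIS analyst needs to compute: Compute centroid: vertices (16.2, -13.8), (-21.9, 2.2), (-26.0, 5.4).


Centroid = ((x_A+x_B+x_C)/3, (y_A+y_B+y_C)/3)
= ((16.2+(-21.9)+(-26))/3, ((-13.8)+2.2+5.4)/3)
= (-10.5667, -2.0667)

(-10.5667, -2.0667)


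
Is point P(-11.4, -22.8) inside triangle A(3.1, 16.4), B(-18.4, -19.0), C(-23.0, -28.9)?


Cross products: AB x AP = 329.5, BC x BP = 86.78, CA x CP = -366.27
All same sign? no

No, outside


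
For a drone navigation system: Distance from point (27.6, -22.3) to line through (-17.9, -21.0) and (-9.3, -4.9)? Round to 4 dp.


|cross product| = 743.73
|line direction| = sqrt(333.17) = 18.2529
Distance = 743.73/sqrt(333.17) = 40.7458

40.7458


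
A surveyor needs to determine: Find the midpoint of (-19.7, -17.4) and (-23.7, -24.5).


M = (((-19.7)+(-23.7))/2, ((-17.4)+(-24.5))/2)
= (-21.7, -20.95)

(-21.7, -20.95)


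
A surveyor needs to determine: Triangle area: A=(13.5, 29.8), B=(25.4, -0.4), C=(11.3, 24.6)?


Area = |x_A(y_B-y_C) + x_B(y_C-y_A) + x_C(y_A-y_B)|/2
= |(-337.5) + (-132.08) + 341.26|/2
= 128.32/2 = 64.16

64.16


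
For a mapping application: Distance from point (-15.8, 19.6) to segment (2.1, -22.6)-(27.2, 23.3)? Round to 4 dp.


Project P onto AB: t = 0.5436 (clamped to [0,1])
Closest point on segment: (15.7439, 2.3505)
Distance: 35.9523

35.9523


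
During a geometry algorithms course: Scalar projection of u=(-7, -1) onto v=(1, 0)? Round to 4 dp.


u.v = -7, |v| = sqrt(1) = 1
Scalar projection = u.v / |v| = -7 / sqrt(1) = -7

-7


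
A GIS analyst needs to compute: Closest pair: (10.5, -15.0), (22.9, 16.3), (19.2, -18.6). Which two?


d(P0,P1) = 33.6667, d(P0,P2) = 9.4154, d(P1,P2) = 35.0956
Closest: P0 and P2

Closest pair: (10.5, -15.0) and (19.2, -18.6), distance = 9.4154


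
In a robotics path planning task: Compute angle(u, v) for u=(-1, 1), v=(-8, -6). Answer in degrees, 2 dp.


u.v = 2, |u| = sqrt(2) = 1.4142, |v| = sqrt(100) = 10
cos(theta) = u.v/(|u||v|) = 2/sqrt(200) = 0.141421
theta = acos(0.141421) = 81.87 degrees

81.87 degrees


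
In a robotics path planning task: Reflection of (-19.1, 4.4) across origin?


Reflection over origin: (x,y) -> (-x,-y)
(-19.1, 4.4) -> (19.1, -4.4)

(19.1, -4.4)


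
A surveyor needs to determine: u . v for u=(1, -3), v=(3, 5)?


u . v = u_x*v_x + u_y*v_y = 1*3 + (-3)*5
= 3 + (-15) = -12

-12


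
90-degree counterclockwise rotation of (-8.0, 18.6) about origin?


90° CCW: (x,y) -> (-y, x)
(-8,18.6) -> (-18.6, -8)

(-18.6, -8)


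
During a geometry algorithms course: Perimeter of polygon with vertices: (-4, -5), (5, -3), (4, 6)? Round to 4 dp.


Sides: (-4, -5)->(5, -3): sqrt(85) = 9.219544, (5, -3)->(4, 6): sqrt(82) = 9.055385, (4, 6)->(-4, -5): sqrt(185) = 13.601471
Sum = 31.8764
Perimeter = 31.8764

31.8764


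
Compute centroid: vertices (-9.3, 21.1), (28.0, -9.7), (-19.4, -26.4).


Centroid = ((x_A+x_B+x_C)/3, (y_A+y_B+y_C)/3)
= (((-9.3)+28+(-19.4))/3, (21.1+(-9.7)+(-26.4))/3)
= (-0.2333, -5)

(-0.2333, -5)


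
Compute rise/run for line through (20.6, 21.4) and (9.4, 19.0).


slope = (y2-y1)/(x2-x1) = (19-21.4)/(9.4-20.6) = (-2.4)/(-11.2) = 0.2143

0.2143


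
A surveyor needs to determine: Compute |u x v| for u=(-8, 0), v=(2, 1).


|u x v| = |(-8)*1 - 0*2|
= |(-8) - 0| = 8

8


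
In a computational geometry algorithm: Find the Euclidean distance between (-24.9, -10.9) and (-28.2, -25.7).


dx=-3.3, dy=-14.8
d^2 = (-3.3)^2 + (-14.8)^2 = 229.93
d = sqrt(229.93) = 15.1634

15.1634


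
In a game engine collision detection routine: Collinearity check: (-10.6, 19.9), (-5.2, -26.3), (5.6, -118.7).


Cross product: ((-5.2)-(-10.6))*((-118.7)-19.9) - ((-26.3)-19.9)*(5.6-(-10.6))
= 0

Yes, collinear


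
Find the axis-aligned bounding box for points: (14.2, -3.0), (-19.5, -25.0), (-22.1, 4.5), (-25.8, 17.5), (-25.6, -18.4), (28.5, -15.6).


x range: [-25.8, 28.5]
y range: [-25, 17.5]
Bounding box: (-25.8,-25) to (28.5,17.5)

(-25.8,-25) to (28.5,17.5)


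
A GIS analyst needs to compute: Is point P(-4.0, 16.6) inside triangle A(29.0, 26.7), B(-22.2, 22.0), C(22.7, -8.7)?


Cross products: AB x AP = 362.02, BC x BP = 316.28, CA x CP = 1104.57
All same sign? yes

Yes, inside


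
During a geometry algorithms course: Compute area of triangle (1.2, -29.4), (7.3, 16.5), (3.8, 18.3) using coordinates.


Area = |x_A(y_B-y_C) + x_B(y_C-y_A) + x_C(y_A-y_B)|/2
= |(-2.16) + 348.21 + (-174.42)|/2
= 171.63/2 = 85.815

85.815


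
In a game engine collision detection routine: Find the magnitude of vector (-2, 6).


|u| = sqrt((-2)^2 + 6^2) = sqrt(40) = 6.3246

6.3246


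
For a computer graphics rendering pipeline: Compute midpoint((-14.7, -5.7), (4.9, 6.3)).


M = (((-14.7)+4.9)/2, ((-5.7)+6.3)/2)
= (-4.9, 0.3)

(-4.9, 0.3)


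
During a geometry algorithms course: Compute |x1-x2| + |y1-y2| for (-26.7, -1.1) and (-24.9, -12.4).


|(-26.7)-(-24.9)| + |(-1.1)-(-12.4)| = 1.8 + 11.3 = 13.1

13.1


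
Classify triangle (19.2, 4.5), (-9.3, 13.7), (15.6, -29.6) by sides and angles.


Side lengths squared: AB^2=896.89, BC^2=2494.9, CA^2=1175.77
Sorted: [896.89, 1175.77, 2494.9]
By sides: Scalene, By angles: Obtuse

Scalene, Obtuse


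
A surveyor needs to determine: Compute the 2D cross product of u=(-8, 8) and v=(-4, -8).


u x v = u_x*v_y - u_y*v_x = (-8)*(-8) - 8*(-4)
= 64 - (-32) = 96

96


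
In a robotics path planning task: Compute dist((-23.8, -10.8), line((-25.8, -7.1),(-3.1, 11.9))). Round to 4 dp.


|cross product| = 121.99
|line direction| = sqrt(876.29) = 29.6022
Distance = 121.99/sqrt(876.29) = 4.121

4.121


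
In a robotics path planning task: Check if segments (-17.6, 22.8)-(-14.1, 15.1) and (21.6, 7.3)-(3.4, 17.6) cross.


Cross products: d1=121.66, d2=225.75, d3=247.59, d4=143.5
d1*d2 < 0 and d3*d4 < 0? no

No, they don't intersect


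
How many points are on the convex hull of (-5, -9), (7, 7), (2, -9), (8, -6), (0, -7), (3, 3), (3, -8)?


Convex hull vertices (CCW): (-5, -9), (2, -9), (8, -6), (7, 7), (3, 3)
Count = 5

5


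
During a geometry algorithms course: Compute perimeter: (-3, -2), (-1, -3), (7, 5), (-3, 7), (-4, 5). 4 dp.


Sides: (-3, -2)->(-1, -3): sqrt(5) = 2.236068, (-1, -3)->(7, 5): sqrt(128) = 11.313708, (7, 5)->(-3, 7): sqrt(104) = 10.198039, (-3, 7)->(-4, 5): sqrt(5) = 2.236068, (-4, 5)->(-3, -2): sqrt(50) = 7.071068
Sum = 33.054951
Perimeter = 33.055

33.055


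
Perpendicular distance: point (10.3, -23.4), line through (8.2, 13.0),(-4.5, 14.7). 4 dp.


|cross product| = 458.71
|line direction| = sqrt(164.18) = 12.8133
Distance = 458.71/sqrt(164.18) = 35.7996

35.7996


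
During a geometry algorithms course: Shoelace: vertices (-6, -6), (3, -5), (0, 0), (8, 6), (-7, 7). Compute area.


Shoelace sum: ((-6)*(-5) - 3*(-6)) + (3*0 - 0*(-5)) + (0*6 - 8*0) + (8*7 - (-7)*6) + ((-7)*(-6) - (-6)*7)
= 230
Area = |230|/2 = 115

115


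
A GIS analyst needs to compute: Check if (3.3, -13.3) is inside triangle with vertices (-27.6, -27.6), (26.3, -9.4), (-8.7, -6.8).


Cross products: AB x AP = 208.39, BC x BP = 196.3, CA x CP = 372.45
All same sign? yes

Yes, inside


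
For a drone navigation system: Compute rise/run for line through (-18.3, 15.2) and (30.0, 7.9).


slope = (y2-y1)/(x2-x1) = (7.9-15.2)/(30-(-18.3)) = (-7.3)/48.3 = -0.1511

-0.1511


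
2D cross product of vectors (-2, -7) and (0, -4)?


u x v = u_x*v_y - u_y*v_x = (-2)*(-4) - (-7)*0
= 8 - 0 = 8

8


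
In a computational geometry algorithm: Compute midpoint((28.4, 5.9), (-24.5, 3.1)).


M = ((28.4+(-24.5))/2, (5.9+3.1)/2)
= (1.95, 4.5)

(1.95, 4.5)


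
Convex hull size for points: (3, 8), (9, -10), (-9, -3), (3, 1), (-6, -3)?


Convex hull vertices (CCW): (-9, -3), (9, -10), (3, 8)
Count = 3

3


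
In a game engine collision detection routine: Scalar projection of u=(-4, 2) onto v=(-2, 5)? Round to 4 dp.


u.v = 18, |v| = sqrt(29) = 5.3852
Scalar projection = u.v / |v| = 18 / sqrt(29) = 3.3425

3.3425


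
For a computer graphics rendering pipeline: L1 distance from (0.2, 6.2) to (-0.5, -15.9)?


|0.2-(-0.5)| + |6.2-(-15.9)| = 0.7 + 22.1 = 22.8

22.8


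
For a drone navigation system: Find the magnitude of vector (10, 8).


|u| = sqrt(10^2 + 8^2) = sqrt(164) = 12.8062

12.8062


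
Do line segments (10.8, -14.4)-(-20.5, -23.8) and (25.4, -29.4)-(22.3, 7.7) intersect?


Cross products: d1=495.16, d2=1685.53, d3=606.74, d4=-583.63
d1*d2 < 0 and d3*d4 < 0? no

No, they don't intersect


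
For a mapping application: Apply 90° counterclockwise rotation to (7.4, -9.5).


90° CCW: (x,y) -> (-y, x)
(7.4,-9.5) -> (9.5, 7.4)

(9.5, 7.4)


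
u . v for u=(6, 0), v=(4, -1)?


u . v = u_x*v_x + u_y*v_y = 6*4 + 0*(-1)
= 24 + 0 = 24

24


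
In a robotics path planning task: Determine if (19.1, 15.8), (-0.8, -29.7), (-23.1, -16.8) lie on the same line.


Cross product: ((-0.8)-19.1)*((-16.8)-15.8) - ((-29.7)-15.8)*((-23.1)-19.1)
= -1271.36

No, not collinear


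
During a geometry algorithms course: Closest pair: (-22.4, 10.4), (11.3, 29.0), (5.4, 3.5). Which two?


d(P0,P1) = 38.4922, d(P0,P2) = 28.6435, d(P1,P2) = 26.1737
Closest: P1 and P2

Closest pair: (11.3, 29.0) and (5.4, 3.5), distance = 26.1737


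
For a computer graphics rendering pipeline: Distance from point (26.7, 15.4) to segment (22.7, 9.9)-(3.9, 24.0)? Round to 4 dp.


Project P onto AB: t = 0.0043 (clamped to [0,1])
Closest point on segment: (22.62, 9.96)
Distance: 6.8

6.8


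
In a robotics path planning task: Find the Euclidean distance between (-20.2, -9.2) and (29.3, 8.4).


dx=49.5, dy=17.6
d^2 = 49.5^2 + 17.6^2 = 2760.01
d = sqrt(2760.01) = 52.5358

52.5358


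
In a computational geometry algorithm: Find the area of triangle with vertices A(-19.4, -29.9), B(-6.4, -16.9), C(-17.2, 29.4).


Area = |x_A(y_B-y_C) + x_B(y_C-y_A) + x_C(y_A-y_B)|/2
= |898.22 + (-379.52) + 223.6|/2
= 742.3/2 = 371.15

371.15


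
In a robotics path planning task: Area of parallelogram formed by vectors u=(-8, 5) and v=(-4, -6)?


|u x v| = |(-8)*(-6) - 5*(-4)|
= |48 - (-20)| = 68

68


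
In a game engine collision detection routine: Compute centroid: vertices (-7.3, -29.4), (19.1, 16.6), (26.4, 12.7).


Centroid = ((x_A+x_B+x_C)/3, (y_A+y_B+y_C)/3)
= (((-7.3)+19.1+26.4)/3, ((-29.4)+16.6+12.7)/3)
= (12.7333, -0.0333)

(12.7333, -0.0333)


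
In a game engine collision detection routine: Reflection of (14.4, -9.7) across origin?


Reflection over origin: (x,y) -> (-x,-y)
(14.4, -9.7) -> (-14.4, 9.7)

(-14.4, 9.7)


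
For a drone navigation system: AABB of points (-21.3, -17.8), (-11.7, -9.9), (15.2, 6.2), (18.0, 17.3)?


x range: [-21.3, 18]
y range: [-17.8, 17.3]
Bounding box: (-21.3,-17.8) to (18,17.3)

(-21.3,-17.8) to (18,17.3)


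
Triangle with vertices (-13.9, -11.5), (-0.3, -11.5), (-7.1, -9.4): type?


Side lengths squared: AB^2=184.96, BC^2=50.65, CA^2=50.65
Sorted: [50.65, 50.65, 184.96]
By sides: Isosceles, By angles: Obtuse

Isosceles, Obtuse


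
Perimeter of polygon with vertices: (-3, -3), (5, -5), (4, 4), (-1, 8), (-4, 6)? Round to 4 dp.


Sides: (-3, -3)->(5, -5): sqrt(68) = 8.246211, (5, -5)->(4, 4): sqrt(82) = 9.055385, (4, 4)->(-1, 8): sqrt(41) = 6.403124, (-1, 8)->(-4, 6): sqrt(13) = 3.605551, (-4, 6)->(-3, -3): sqrt(82) = 9.055385
Sum = 36.365656
Perimeter = 36.3657

36.3657


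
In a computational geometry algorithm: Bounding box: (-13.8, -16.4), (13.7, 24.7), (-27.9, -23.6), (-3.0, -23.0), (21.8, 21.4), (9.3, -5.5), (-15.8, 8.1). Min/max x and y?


x range: [-27.9, 21.8]
y range: [-23.6, 24.7]
Bounding box: (-27.9,-23.6) to (21.8,24.7)

(-27.9,-23.6) to (21.8,24.7)


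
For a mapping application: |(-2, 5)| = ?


|u| = sqrt((-2)^2 + 5^2) = sqrt(29) = 5.3852

5.3852


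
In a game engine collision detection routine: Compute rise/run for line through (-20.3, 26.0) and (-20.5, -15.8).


slope = (y2-y1)/(x2-x1) = ((-15.8)-26)/((-20.5)-(-20.3)) = (-41.8)/(-0.2) = 209

209


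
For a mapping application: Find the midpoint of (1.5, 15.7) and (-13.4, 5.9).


M = ((1.5+(-13.4))/2, (15.7+5.9)/2)
= (-5.95, 10.8)

(-5.95, 10.8)


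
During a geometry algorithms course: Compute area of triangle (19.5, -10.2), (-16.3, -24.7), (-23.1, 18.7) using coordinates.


Area = |x_A(y_B-y_C) + x_B(y_C-y_A) + x_C(y_A-y_B)|/2
= |(-846.3) + (-471.07) + (-334.95)|/2
= 1652.32/2 = 826.16

826.16


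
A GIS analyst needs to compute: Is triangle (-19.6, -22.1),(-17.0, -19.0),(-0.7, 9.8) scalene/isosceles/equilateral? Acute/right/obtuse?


Side lengths squared: AB^2=16.37, BC^2=1095.13, CA^2=1374.82
Sorted: [16.37, 1095.13, 1374.82]
By sides: Scalene, By angles: Obtuse

Scalene, Obtuse


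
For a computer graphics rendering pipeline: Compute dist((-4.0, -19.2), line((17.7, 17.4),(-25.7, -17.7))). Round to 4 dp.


|cross product| = 826.77
|line direction| = sqrt(3115.57) = 55.8173
Distance = 826.77/sqrt(3115.57) = 14.8121

14.8121


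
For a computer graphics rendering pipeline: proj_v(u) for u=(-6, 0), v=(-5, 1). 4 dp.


u.v = 30, |v| = sqrt(26) = 5.099
Scalar projection = u.v / |v| = 30 / sqrt(26) = 5.8835

5.8835


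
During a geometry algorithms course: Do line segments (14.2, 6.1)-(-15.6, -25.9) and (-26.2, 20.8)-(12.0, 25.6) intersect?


Cross products: d1=-755.46, d2=-1834.82, d3=-1730.86, d4=-651.5
d1*d2 < 0 and d3*d4 < 0? no

No, they don't intersect


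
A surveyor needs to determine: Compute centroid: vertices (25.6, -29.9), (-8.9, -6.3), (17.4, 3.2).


Centroid = ((x_A+x_B+x_C)/3, (y_A+y_B+y_C)/3)
= ((25.6+(-8.9)+17.4)/3, ((-29.9)+(-6.3)+3.2)/3)
= (11.3667, -11)

(11.3667, -11)


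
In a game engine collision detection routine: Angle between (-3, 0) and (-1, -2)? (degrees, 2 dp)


u.v = 3, |u| = sqrt(9) = 3, |v| = sqrt(5) = 2.2361
cos(theta) = u.v/(|u||v|) = 3/sqrt(45) = 0.447214
theta = acos(0.447214) = 63.43 degrees

63.43 degrees


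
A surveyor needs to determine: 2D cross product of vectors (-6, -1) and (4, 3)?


u x v = u_x*v_y - u_y*v_x = (-6)*3 - (-1)*4
= (-18) - (-4) = -14

-14


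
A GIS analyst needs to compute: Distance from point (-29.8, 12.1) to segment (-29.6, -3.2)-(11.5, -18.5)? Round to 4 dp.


Project P onto AB: t = 0 (clamped to [0,1])
Closest point on segment: (-29.6, -3.2)
Distance: 15.3013

15.3013


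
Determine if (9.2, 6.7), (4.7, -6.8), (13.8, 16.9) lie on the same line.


Cross product: (4.7-9.2)*(16.9-6.7) - ((-6.8)-6.7)*(13.8-9.2)
= 16.2

No, not collinear


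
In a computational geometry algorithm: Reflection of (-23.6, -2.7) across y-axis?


Reflection over y-axis: (x,y) -> (-x,y)
(-23.6, -2.7) -> (23.6, -2.7)

(23.6, -2.7)


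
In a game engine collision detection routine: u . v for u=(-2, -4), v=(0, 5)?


u . v = u_x*v_x + u_y*v_y = (-2)*0 + (-4)*5
= 0 + (-20) = -20

-20


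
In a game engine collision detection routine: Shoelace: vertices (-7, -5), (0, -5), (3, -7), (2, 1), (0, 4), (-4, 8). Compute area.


Shoelace sum: ((-7)*(-5) - 0*(-5)) + (0*(-7) - 3*(-5)) + (3*1 - 2*(-7)) + (2*4 - 0*1) + (0*8 - (-4)*4) + ((-4)*(-5) - (-7)*8)
= 167
Area = |167|/2 = 83.5

83.5


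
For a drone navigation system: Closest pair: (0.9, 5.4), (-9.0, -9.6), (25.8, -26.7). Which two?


d(P0,P1) = 17.9725, d(P0,P2) = 40.6254, d(P1,P2) = 38.7743
Closest: P0 and P1

Closest pair: (0.9, 5.4) and (-9.0, -9.6), distance = 17.9725


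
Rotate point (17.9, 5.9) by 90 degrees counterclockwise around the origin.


90° CCW: (x,y) -> (-y, x)
(17.9,5.9) -> (-5.9, 17.9)

(-5.9, 17.9)


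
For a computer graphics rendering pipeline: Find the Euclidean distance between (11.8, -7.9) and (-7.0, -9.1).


dx=-18.8, dy=-1.2
d^2 = (-18.8)^2 + (-1.2)^2 = 354.88
d = sqrt(354.88) = 18.8383

18.8383


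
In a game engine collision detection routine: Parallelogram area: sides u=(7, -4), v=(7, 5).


|u x v| = |7*5 - (-4)*7|
= |35 - (-28)| = 63

63


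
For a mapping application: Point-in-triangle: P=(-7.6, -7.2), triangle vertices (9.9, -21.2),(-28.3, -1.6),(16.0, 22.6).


Cross products: AB x AP = -191.8, BC x BP = -749.02, CA x CP = -851.9
All same sign? yes

Yes, inside


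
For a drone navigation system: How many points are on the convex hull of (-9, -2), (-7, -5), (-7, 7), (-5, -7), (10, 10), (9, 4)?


Convex hull vertices (CCW): (-9, -2), (-7, -5), (-5, -7), (9, 4), (10, 10), (-7, 7)
Count = 6

6


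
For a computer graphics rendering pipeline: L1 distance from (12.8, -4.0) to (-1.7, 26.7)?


|12.8-(-1.7)| + |(-4)-26.7| = 14.5 + 30.7 = 45.2

45.2


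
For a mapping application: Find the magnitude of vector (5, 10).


|u| = sqrt(5^2 + 10^2) = sqrt(125) = 11.1803

11.1803


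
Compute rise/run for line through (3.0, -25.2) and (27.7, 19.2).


slope = (y2-y1)/(x2-x1) = (19.2-(-25.2))/(27.7-3) = 44.4/24.7 = 1.7976

1.7976


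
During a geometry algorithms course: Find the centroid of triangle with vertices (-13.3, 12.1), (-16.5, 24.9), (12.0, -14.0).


Centroid = ((x_A+x_B+x_C)/3, (y_A+y_B+y_C)/3)
= (((-13.3)+(-16.5)+12)/3, (12.1+24.9+(-14))/3)
= (-5.9333, 7.6667)

(-5.9333, 7.6667)


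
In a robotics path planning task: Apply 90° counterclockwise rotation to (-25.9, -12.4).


90° CCW: (x,y) -> (-y, x)
(-25.9,-12.4) -> (12.4, -25.9)

(12.4, -25.9)


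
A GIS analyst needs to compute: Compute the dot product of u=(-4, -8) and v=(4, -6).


u . v = u_x*v_x + u_y*v_y = (-4)*4 + (-8)*(-6)
= (-16) + 48 = 32

32


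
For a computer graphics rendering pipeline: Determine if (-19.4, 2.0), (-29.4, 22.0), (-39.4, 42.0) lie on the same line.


Cross product: ((-29.4)-(-19.4))*(42-2) - (22-2)*((-39.4)-(-19.4))
= 0

Yes, collinear


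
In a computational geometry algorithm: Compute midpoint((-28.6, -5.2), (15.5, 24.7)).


M = (((-28.6)+15.5)/2, ((-5.2)+24.7)/2)
= (-6.55, 9.75)

(-6.55, 9.75)


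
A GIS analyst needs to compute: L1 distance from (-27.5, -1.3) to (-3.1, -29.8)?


|(-27.5)-(-3.1)| + |(-1.3)-(-29.8)| = 24.4 + 28.5 = 52.9

52.9


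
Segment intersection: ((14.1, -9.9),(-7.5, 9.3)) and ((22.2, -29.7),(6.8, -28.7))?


Cross products: d1=-296.82, d2=-570.9, d3=272.16, d4=546.24
d1*d2 < 0 and d3*d4 < 0? no

No, they don't intersect


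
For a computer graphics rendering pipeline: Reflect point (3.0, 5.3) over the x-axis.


Reflection over x-axis: (x,y) -> (x,-y)
(3, 5.3) -> (3, -5.3)

(3, -5.3)


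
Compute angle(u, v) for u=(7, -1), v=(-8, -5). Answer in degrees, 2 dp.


u.v = -51, |u| = sqrt(50) = 7.0711, |v| = sqrt(89) = 9.434
cos(theta) = u.v/(|u||v|) = -51/sqrt(4450) = -0.764522
theta = acos(-0.764522) = 139.86 degrees

139.86 degrees


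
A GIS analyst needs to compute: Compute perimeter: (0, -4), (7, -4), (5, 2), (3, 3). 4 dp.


Sides: (0, -4)->(7, -4): sqrt(49) = 7, (7, -4)->(5, 2): sqrt(40) = 6.324555, (5, 2)->(3, 3): sqrt(5) = 2.236068, (3, 3)->(0, -4): sqrt(58) = 7.615773
Sum = 23.176396
Perimeter = 23.1764

23.1764


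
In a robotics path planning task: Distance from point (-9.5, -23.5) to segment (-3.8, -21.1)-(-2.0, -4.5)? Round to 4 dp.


Project P onto AB: t = 0 (clamped to [0,1])
Closest point on segment: (-3.8, -21.1)
Distance: 6.1847

6.1847


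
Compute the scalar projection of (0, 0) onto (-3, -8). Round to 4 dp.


u.v = 0, |v| = sqrt(73) = 8.544
Scalar projection = u.v / |v| = 0 / sqrt(73) = 0

0


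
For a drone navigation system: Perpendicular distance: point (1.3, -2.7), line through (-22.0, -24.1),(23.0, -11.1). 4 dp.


|cross product| = 660.1
|line direction| = sqrt(2194) = 46.8402
Distance = 660.1/sqrt(2194) = 14.0926

14.0926


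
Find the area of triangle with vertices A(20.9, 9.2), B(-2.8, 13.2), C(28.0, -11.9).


Area = |x_A(y_B-y_C) + x_B(y_C-y_A) + x_C(y_A-y_B)|/2
= |524.59 + 59.08 + (-112)|/2
= 471.67/2 = 235.835

235.835
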